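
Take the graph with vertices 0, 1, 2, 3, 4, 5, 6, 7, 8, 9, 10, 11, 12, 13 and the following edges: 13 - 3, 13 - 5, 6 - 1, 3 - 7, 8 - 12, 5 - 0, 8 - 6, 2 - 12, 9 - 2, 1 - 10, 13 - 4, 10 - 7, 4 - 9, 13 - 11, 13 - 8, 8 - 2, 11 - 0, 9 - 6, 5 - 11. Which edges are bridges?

The edges on the cycle 13-4-9-2-12-8-13 are not bridges since each lies on that cycle.
Every edge lies on some cycle, so there are no bridges.

none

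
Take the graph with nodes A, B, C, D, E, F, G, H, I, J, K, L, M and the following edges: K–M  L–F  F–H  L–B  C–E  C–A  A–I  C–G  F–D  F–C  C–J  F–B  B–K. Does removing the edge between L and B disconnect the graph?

No

After removing L–B, the path L-F-B still connects them, so the edge is not a bridge.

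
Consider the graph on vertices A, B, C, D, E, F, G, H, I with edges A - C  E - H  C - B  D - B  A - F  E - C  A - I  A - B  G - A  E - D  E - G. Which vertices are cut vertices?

Removing A increases the component count from 1 to 3, so A is a cut vertex.
Removing E increases the component count from 1 to 2, so E is a cut vertex.
By contrast removing H leaves 1 component; it is not a cut vertex. No other vertex is a cut vertex either.

A, E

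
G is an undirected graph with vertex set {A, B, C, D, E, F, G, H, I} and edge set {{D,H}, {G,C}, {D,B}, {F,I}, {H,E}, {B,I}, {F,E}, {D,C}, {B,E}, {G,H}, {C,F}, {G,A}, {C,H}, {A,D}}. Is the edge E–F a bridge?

After removing E–F, the path E-B-I-F still connects them, so the edge is not a bridge.

No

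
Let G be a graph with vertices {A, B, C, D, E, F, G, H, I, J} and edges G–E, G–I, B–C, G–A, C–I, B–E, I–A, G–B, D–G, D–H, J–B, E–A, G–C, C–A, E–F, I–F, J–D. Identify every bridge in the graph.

D-H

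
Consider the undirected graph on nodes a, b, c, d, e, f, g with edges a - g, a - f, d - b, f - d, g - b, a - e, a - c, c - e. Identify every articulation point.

Removing a increases the component count from 1 to 2, so a is a cut vertex.
By contrast removing d leaves 1 component; it is not a cut vertex. No other vertex is a cut vertex either.

a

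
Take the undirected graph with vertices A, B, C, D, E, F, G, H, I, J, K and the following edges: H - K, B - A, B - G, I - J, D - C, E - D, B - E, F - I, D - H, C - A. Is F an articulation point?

No

Deleting F leaves 2 components (was 2), so F is not a cut vertex.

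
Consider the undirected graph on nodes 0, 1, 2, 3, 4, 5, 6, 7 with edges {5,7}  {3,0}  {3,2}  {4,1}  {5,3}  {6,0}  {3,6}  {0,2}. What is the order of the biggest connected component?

6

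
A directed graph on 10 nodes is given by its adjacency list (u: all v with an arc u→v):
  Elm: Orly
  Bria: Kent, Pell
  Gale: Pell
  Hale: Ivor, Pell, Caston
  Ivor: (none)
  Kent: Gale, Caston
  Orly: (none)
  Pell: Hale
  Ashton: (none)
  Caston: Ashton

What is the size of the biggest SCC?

2

{Hale, Pell} are all mutually reachable — one SCC of size 2.
{Caston} is an SCC by itself.
{Elm} is an SCC by itself.
{Bria} is an SCC by itself.
{Orly} is an SCC by itself.
(and 4 more singleton SCCs)
The largest has 2 vertices.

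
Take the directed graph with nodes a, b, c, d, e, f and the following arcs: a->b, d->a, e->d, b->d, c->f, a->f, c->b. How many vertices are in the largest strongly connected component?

{a, b, d} are all mutually reachable — one SCC of size 3.
{e} is an SCC by itself.
{c} is an SCC by itself.
{f} is an SCC by itself.
The largest has 3 vertices.

3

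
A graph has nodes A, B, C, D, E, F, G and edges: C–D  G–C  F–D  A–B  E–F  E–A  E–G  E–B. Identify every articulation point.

E

Removing E increases the component count from 1 to 2, so E is a cut vertex.
By contrast removing B leaves 1 component; it is not a cut vertex. No other vertex is a cut vertex either.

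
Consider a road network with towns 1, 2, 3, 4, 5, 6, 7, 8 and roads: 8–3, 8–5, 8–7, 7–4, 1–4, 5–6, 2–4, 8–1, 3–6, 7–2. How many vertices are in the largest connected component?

Starting from 1 we can reach 1, 2, 3, 4, 5, 6, 7, 8. That is one component of size 8.
The largest has 8 vertices.

8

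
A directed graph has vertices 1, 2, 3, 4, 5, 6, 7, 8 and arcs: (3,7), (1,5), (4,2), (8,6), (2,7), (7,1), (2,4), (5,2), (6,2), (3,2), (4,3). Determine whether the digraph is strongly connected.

There is no directed path from 6 to 8, so the graph is not strongly connected.

No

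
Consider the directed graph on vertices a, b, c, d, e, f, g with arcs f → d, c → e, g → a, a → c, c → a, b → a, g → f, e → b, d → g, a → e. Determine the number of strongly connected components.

2

{a, b, c, e} are all mutually reachable — one SCC of size 4.
{d, f, g} are all mutually reachable — one SCC of size 3.
That gives 2 strongly connected components.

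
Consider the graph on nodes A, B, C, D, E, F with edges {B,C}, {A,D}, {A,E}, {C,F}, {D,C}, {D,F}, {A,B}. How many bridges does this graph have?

The edges on the cycle A-B-C-F-D-A are not bridges since each lies on that cycle.
But removing A–E disconnects A from E — this is a bridge.

1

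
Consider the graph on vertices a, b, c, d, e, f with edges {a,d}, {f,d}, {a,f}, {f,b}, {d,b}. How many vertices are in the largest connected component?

c is isolated — a component by itself.
e is isolated — a component by itself.
Starting from a we can reach a, b, d, f. That is one component of size 4.
The largest has 4 vertices.

4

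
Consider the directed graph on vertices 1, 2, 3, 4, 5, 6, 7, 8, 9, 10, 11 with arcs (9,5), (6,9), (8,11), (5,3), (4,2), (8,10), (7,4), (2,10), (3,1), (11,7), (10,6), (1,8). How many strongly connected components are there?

{1, 2, 3, 4, 5, 6, 7, 8, 9, 10, 11} are all mutually reachable — one SCC of size 11.
That gives 1 strongly connected component.

1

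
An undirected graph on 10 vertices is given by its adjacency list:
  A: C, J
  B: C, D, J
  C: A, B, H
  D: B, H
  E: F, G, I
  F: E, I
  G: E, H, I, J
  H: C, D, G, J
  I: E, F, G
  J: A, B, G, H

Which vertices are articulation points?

G

Removing G increases the component count from 1 to 2, so G is a cut vertex.
By contrast removing D leaves 1 component; it is not a cut vertex. No other vertex is a cut vertex either.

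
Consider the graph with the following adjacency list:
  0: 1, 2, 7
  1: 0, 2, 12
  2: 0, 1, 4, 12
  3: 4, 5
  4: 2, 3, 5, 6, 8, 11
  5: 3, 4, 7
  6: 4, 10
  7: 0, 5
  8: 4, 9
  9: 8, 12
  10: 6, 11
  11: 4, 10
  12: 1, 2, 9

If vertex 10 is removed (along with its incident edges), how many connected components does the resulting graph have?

1

With 10 gone, the remaining components are: {0, 1, 2, 3, 4, 5, 6, 7, 8, 9, 11, 12}.
That is 1 component.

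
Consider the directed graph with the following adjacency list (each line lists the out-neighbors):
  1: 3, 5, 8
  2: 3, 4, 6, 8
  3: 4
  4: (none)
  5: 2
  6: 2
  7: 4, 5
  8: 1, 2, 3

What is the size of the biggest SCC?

5

{1, 2, 5, 6, 8} are all mutually reachable — one SCC of size 5.
{3} is an SCC by itself.
{4} is an SCC by itself.
{7} is an SCC by itself.
The largest has 5 vertices.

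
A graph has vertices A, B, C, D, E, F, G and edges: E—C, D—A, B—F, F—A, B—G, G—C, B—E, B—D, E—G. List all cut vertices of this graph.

B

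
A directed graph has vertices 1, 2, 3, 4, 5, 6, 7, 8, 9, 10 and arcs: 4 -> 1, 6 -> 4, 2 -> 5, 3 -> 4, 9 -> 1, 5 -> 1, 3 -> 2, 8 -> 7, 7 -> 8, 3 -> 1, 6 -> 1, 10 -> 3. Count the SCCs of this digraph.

{7, 8} are all mutually reachable — one SCC of size 2.
{10} is an SCC by itself.
{6} is an SCC by itself.
{3} is an SCC by itself.
{2} is an SCC by itself.
(and 4 more singleton SCCs)
That gives 9 strongly connected components.

9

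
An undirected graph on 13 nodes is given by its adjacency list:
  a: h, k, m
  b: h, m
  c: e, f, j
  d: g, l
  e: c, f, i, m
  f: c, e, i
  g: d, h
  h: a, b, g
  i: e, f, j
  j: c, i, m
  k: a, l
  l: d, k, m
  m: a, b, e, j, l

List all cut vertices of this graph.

m

Removing m increases the component count from 1 to 2, so m is a cut vertex.
By contrast removing f leaves 1 component; it is not a cut vertex. No other vertex is a cut vertex either.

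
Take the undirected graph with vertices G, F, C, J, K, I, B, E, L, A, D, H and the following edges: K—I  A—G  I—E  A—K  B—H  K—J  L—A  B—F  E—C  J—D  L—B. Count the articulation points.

Removing A increases the component count from 1 to 3, so A is a cut vertex.
Removing B increases the component count from 1 to 3, so B is a cut vertex.
Removing E increases the component count from 1 to 2, so E is a cut vertex.
Likewise I, J, K, L are cut vertices.
By contrast removing F leaves 1 component; it is not a cut vertex. No other vertex is a cut vertex either.

7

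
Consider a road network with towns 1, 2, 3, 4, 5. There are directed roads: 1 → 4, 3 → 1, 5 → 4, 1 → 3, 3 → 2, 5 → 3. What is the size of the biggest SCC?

2

{1, 3} are all mutually reachable — one SCC of size 2.
{2} is an SCC by itself.
{5} is an SCC by itself.
{4} is an SCC by itself.
The largest has 2 vertices.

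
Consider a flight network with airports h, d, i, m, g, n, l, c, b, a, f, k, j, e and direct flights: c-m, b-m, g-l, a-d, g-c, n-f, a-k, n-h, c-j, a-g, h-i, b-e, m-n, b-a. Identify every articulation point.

a, b, c, g, h, m, n

Removing a increases the component count from 1 to 3, so a is a cut vertex.
Removing b increases the component count from 1 to 2, so b is a cut vertex.
Removing c increases the component count from 1 to 2, so c is a cut vertex.
Likewise g, h, m, n are cut vertices.
By contrast removing l leaves 1 component; it is not a cut vertex. No other vertex is a cut vertex either.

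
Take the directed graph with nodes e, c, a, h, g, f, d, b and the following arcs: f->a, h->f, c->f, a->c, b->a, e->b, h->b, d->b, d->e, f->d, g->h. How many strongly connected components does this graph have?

3

{a, b, c, d, e, f} are all mutually reachable — one SCC of size 6.
{g} is an SCC by itself.
{h} is an SCC by itself.
That gives 3 strongly connected components.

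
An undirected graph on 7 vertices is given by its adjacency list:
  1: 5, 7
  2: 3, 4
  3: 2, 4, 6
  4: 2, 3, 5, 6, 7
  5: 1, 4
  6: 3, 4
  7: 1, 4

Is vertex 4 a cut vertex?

Yes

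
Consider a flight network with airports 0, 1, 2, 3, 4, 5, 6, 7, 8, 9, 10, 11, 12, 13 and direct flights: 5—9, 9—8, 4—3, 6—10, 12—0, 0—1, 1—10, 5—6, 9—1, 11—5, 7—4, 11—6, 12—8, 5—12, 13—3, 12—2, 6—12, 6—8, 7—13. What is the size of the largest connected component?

10

Starting from 3 we can reach 3, 4, 7, 13. That is one component of size 4.
Starting from 0 we can reach 0, 1, 2, 5, 6, 8, 9, 10, 11, 12. That is one component of size 10.
The largest has 10 vertices.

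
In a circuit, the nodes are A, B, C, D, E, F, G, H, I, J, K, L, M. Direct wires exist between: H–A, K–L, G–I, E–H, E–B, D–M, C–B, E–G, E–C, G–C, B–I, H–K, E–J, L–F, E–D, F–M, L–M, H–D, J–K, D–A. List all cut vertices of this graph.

E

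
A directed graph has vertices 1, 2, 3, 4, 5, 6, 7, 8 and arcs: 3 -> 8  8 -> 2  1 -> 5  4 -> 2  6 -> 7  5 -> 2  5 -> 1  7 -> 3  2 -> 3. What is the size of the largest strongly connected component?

{2, 3, 8} are all mutually reachable — one SCC of size 3.
{1, 5} are all mutually reachable — one SCC of size 2.
{7} is an SCC by itself.
{4} is an SCC by itself.
{6} is an SCC by itself.
The largest has 3 vertices.

3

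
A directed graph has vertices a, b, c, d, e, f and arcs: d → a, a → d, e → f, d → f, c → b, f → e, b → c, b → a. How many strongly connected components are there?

{e, f} are all mutually reachable — one SCC of size 2.
{a, d} are all mutually reachable — one SCC of size 2.
{b, c} are all mutually reachable — one SCC of size 2.
That gives 3 strongly connected components.

3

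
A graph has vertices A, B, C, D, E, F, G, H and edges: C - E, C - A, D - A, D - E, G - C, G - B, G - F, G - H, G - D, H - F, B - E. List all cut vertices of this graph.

G

Removing G increases the component count from 1 to 2, so G is a cut vertex.
By contrast removing C leaves 1 component; it is not a cut vertex. No other vertex is a cut vertex either.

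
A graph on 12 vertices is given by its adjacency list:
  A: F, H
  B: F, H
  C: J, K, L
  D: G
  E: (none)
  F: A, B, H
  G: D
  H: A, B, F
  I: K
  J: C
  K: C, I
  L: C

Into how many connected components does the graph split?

E is isolated — a component by itself.
Starting from D we can reach D, G. That is one component of size 2.
Starting from A we can reach A, B, F, H. That is one component of size 4.
Starting from C we can reach C, I, J, K, L. That is one component of size 5.
Total: 4 components.

4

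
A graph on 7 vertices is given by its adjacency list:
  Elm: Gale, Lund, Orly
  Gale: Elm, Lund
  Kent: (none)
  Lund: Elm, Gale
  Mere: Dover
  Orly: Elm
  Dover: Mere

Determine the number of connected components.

Kent is isolated — a component by itself.
Starting from Mere we can reach Mere, Dover. That is one component of size 2.
Starting from Elm we can reach Elm, Gale, Lund, Orly. That is one component of size 4.
Total: 3 components.

3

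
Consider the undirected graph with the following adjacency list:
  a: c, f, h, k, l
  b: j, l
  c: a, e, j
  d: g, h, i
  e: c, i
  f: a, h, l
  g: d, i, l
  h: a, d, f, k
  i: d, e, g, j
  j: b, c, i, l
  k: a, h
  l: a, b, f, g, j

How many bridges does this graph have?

The edges on the cycle l-j-c-a-h-f-l are not bridges since each lies on that cycle.
Every edge lies on some cycle, so there are no bridges.

0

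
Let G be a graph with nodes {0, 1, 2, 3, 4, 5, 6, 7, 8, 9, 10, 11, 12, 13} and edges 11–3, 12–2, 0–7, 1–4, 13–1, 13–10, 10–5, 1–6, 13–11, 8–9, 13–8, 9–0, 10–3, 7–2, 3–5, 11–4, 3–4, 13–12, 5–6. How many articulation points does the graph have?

1

Removing 13 increases the component count from 1 to 2, so 13 is a cut vertex.
By contrast removing 5 leaves 1 component; it is not a cut vertex. No other vertex is a cut vertex either.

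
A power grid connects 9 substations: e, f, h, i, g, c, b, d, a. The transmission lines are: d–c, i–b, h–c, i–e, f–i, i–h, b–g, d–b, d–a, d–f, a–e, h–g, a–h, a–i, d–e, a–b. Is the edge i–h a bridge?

No

After removing i–h, the path i-a-h still connects them, so the edge is not a bridge.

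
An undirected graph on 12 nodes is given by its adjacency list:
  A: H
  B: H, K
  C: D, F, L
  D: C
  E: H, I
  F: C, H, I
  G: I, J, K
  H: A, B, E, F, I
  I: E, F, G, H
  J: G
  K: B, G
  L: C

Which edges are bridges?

A-H, C-D, C-F, C-L, G-J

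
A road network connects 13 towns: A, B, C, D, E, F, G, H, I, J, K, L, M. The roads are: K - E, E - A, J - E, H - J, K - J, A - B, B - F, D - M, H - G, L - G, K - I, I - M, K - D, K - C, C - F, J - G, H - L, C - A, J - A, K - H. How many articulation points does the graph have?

Removing K increases the component count from 1 to 2, so K is a cut vertex.
By contrast removing G leaves 1 component; it is not a cut vertex. No other vertex is a cut vertex either.

1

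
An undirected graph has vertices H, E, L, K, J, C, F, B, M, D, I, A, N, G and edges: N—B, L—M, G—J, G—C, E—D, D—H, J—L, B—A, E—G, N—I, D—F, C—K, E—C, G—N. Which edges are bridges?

A-B, B-N, C-K, D-E, D-F, D-H, G-J, G-N, I-N, J-L, L-M

The edges on the cycle E-G-C-E are not bridges since each lies on that cycle.
But removing G—N disconnects G from N; removing E—D disconnects E from D; removing N—I disconnects N from I; removing N—B disconnects N from B — these are bridges.
In total 11 edges are bridges.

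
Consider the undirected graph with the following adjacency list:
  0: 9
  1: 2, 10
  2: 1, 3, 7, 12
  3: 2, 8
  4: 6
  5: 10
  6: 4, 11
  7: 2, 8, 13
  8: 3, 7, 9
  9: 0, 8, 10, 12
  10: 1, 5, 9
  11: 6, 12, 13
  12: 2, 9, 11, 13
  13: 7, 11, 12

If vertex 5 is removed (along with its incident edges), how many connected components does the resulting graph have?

1

With 5 gone, the remaining components are: {0, 1, 2, 3, 4, 6, 7, 8, 9, 10, 11, 12, 13}.
That is 1 component.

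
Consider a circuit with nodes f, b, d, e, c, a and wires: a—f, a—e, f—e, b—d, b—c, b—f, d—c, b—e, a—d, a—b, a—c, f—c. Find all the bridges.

The edges on the cycle a-b-f-e-a are not bridges since each lies on that cycle.
Every edge lies on some cycle, so there are no bridges.

none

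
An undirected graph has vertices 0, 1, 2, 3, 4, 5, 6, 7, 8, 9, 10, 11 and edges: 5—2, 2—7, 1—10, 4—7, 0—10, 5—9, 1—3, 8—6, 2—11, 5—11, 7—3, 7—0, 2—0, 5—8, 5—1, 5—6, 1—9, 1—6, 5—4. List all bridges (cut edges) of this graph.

The edges on the cycle 5-8-6-5 are not bridges since each lies on that cycle.
Every edge lies on some cycle, so there are no bridges.

none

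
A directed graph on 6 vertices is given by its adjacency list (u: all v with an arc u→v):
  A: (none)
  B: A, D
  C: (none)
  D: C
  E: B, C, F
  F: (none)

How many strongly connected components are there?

6

{B} is an SCC by itself.
{E} is an SCC by itself.
{A} is an SCC by itself.
{F} is an SCC by itself.
{D} is an SCC by itself.
(and 1 more singleton SCC)
That gives 6 strongly connected components.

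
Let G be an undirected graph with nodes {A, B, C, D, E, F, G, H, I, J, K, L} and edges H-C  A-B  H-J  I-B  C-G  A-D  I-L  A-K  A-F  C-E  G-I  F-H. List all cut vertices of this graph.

Removing A increases the component count from 1 to 3, so A is a cut vertex.
Removing C increases the component count from 1 to 2, so C is a cut vertex.
Removing H increases the component count from 1 to 2, so H is a cut vertex.
Likewise I is a cut vertex.
By contrast removing B leaves 1 component; it is not a cut vertex. No other vertex is a cut vertex either.

A, C, H, I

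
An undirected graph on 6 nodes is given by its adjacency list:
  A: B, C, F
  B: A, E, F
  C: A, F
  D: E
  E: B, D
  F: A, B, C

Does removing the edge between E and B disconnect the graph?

Yes

Removing E-B leaves no path between E and B: the component count goes from 1 to 2. So it is a bridge.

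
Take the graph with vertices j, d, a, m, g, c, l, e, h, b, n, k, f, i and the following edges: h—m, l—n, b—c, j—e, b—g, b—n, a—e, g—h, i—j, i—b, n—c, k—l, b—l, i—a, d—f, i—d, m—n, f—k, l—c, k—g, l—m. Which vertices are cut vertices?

i

Removing i increases the component count from 1 to 2, so i is a cut vertex.
By contrast removing m leaves 1 component; it is not a cut vertex. No other vertex is a cut vertex either.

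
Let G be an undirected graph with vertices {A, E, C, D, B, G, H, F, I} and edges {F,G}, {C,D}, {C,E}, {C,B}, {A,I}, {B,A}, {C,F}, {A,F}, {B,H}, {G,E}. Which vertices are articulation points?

A, B, C

Removing A increases the component count from 1 to 2, so A is a cut vertex.
Removing B increases the component count from 1 to 2, so B is a cut vertex.
Removing C increases the component count from 1 to 2, so C is a cut vertex.
By contrast removing F leaves 1 component; it is not a cut vertex. No other vertex is a cut vertex either.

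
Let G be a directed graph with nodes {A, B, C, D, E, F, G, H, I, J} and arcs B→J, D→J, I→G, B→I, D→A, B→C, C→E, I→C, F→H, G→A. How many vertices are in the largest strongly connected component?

{E} is an SCC by itself.
{A} is an SCC by itself.
{D} is an SCC by itself.
{H} is an SCC by itself.
{B} is an SCC by itself.
(and 5 more singleton SCCs)
The largest has 1 vertex.

1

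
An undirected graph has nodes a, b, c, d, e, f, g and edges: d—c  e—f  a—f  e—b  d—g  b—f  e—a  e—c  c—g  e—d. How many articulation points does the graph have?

1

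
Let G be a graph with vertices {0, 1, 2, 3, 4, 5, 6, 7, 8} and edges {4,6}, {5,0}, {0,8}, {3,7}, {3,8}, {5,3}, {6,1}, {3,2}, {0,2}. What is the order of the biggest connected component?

Starting from 1 we can reach 1, 4, 6. That is one component of size 3.
Starting from 0 we can reach 0, 2, 3, 5, 7, 8. That is one component of size 6.
The largest has 6 vertices.

6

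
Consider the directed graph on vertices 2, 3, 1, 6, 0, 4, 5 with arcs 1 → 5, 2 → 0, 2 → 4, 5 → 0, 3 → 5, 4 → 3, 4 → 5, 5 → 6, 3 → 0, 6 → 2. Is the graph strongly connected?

There is no directed path from 0 to 3, so the graph is not strongly connected.

No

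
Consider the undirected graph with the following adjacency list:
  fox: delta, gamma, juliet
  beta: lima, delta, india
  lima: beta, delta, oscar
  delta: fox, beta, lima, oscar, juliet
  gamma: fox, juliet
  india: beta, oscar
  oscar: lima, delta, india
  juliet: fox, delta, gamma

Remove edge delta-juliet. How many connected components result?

delta and juliet are still connected via delta-fox-juliet, so the component count stays at 1.

1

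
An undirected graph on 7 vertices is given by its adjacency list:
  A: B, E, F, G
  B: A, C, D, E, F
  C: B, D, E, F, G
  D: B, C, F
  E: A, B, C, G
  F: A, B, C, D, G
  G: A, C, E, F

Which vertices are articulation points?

Removing F, for instance, still leaves 1 component. No single vertex removal increases the component count — the graph has no articulation points.

none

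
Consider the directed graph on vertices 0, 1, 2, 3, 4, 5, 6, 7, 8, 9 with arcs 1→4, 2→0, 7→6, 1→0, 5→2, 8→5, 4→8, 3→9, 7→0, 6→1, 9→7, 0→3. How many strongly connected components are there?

{0, 1, 2, 3, 4, 5, 6, 7, 8, 9} are all mutually reachable — one SCC of size 10.
That gives 1 strongly connected component.

1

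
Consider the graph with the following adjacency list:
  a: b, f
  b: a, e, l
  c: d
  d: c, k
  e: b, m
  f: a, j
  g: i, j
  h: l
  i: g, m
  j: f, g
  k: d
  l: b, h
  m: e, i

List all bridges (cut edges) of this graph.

b-l, c-d, d-k, h-l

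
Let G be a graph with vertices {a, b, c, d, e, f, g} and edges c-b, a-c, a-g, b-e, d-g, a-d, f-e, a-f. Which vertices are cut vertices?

a

Removing a increases the component count from 1 to 2, so a is a cut vertex.
By contrast removing g leaves 1 component; it is not a cut vertex. No other vertex is a cut vertex either.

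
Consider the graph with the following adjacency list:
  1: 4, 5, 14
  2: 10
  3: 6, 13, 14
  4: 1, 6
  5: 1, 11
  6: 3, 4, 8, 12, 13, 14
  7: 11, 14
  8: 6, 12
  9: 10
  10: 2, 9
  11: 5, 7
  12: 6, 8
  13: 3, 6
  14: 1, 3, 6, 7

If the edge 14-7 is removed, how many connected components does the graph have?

2

14 and 7 are still connected via 14-1-5-11-7, so the component count stays at 2.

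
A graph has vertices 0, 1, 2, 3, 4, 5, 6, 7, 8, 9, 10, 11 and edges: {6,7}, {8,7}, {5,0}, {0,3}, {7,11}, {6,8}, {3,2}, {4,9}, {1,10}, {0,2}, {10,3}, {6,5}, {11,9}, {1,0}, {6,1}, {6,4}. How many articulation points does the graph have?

Removing 6 increases the component count from 1 to 2, so 6 is a cut vertex.
By contrast removing 10 leaves 1 component; it is not a cut vertex. No other vertex is a cut vertex either.

1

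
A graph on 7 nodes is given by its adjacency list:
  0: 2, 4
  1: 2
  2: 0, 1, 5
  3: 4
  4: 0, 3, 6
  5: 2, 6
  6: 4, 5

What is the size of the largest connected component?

7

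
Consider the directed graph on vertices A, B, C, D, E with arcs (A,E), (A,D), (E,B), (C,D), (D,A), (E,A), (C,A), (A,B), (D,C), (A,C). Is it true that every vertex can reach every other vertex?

No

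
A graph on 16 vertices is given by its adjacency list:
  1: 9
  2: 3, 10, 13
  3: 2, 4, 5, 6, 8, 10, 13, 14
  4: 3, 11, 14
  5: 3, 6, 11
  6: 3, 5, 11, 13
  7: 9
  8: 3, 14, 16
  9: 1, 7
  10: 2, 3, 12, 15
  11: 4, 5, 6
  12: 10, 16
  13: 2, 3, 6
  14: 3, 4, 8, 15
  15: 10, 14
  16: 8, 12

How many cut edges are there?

2

The edges on the cycle 3-8-16-12-10-3 are not bridges since each lies on that cycle.
But removing 1-9 disconnects 1 from 9; removing 9-7 disconnects 9 from 7 — these are bridges.
That makes 2 bridges.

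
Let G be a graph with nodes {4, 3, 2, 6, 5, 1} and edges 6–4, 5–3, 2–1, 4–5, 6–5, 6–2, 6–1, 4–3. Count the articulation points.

1

Removing 6 increases the component count from 1 to 2, so 6 is a cut vertex.
By contrast removing 4 leaves 1 component; it is not a cut vertex. No other vertex is a cut vertex either.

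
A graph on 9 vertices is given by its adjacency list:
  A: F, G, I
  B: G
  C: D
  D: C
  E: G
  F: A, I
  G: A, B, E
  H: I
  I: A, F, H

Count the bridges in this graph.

5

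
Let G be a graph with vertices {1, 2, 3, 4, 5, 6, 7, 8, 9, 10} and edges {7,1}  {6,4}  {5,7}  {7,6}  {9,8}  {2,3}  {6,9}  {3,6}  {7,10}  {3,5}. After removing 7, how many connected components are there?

3

With 7 gone, the remaining components are: {1}; {10}; {2, 3, 4, 5, 6, 8, 9}.
That is 3 components.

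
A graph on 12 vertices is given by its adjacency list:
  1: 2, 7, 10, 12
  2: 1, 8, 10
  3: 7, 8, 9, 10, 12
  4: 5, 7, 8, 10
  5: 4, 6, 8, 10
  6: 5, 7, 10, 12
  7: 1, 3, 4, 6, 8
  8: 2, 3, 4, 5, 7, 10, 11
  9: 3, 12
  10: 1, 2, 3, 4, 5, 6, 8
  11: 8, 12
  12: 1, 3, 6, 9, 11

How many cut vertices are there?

Removing 2, for instance, still leaves 1 component. No single vertex removal increases the component count — the graph has no articulation points.

0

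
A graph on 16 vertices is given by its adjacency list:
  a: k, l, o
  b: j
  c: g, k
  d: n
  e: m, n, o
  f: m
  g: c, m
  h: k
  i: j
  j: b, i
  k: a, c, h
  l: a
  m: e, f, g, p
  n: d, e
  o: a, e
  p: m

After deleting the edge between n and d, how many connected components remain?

3

Before removal there are 2 components.
n-d is a bridge — removing it separates n's side from d's side.
After removal: 3 components.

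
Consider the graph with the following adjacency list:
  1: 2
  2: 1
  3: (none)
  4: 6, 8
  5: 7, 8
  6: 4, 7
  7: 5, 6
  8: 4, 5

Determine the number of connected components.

3 is isolated — a component by itself.
Starting from 1 we can reach 1, 2. That is one component of size 2.
Starting from 4 we can reach 4, 5, 6, 7, 8. That is one component of size 5.
Total: 3 components.

3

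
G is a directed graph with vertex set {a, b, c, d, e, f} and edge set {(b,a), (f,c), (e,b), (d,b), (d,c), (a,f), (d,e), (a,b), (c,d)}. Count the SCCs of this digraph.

{a, b, c, d, e, f} are all mutually reachable — one SCC of size 6.
That gives 1 strongly connected component.

1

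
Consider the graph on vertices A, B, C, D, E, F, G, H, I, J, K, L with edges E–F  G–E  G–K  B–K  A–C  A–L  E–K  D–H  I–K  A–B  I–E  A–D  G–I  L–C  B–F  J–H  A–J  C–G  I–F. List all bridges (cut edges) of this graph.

The edges on the cycle A-L-C-A are not bridges since each lies on that cycle.
Every edge lies on some cycle, so there are no bridges.

none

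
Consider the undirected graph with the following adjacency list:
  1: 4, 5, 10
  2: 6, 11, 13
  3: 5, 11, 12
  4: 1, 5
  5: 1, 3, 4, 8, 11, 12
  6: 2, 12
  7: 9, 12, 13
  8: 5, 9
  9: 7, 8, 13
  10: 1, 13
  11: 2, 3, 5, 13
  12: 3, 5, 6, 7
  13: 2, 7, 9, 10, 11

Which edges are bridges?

none

The edges on the cycle 5-11-13-7-9-8-5 are not bridges since each lies on that cycle.
Every edge lies on some cycle, so there are no bridges.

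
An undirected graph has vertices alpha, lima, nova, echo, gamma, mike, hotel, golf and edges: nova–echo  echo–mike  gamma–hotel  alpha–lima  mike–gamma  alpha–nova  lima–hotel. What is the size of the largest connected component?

golf is isolated — a component by itself.
Starting from echo we can reach echo, lima, mike, nova, alpha, gamma, hotel. That is one component of size 7.
The largest has 7 vertices.

7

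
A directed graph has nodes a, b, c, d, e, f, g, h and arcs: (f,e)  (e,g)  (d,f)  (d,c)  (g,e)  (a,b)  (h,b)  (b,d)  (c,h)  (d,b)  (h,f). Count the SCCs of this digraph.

4

{b, c, d, h} are all mutually reachable — one SCC of size 4.
{e, g} are all mutually reachable — one SCC of size 2.
{a} is an SCC by itself.
{f} is an SCC by itself.
That gives 4 strongly connected components.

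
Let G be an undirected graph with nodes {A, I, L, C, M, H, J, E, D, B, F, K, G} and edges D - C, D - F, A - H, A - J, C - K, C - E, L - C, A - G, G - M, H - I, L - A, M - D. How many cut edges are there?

6

The edges on the cycle L-A-G-M-D-C-L are not bridges since each lies on that cycle.
But removing A - H disconnects A from H; removing H - I disconnects H from I; removing E - C disconnects E from C; removing F - D disconnects F from D — these are bridges.
In total 6 edges are bridges.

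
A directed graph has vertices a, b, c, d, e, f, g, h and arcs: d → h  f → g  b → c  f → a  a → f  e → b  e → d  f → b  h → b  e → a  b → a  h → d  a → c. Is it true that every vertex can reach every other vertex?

No

There is no directed path from c to b, so the graph is not strongly connected.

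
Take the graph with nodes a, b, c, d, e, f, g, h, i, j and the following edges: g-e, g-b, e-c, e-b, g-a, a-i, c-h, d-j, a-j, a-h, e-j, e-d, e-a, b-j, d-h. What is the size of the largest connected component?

f is isolated — a component by itself.
Starting from a we can reach a, b, c, d, e, g, h, i, j. That is one component of size 9.
The largest has 9 vertices.

9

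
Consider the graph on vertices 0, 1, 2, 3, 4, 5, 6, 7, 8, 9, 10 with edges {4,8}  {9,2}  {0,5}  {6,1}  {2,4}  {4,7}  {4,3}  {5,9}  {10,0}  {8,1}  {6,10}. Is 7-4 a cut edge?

Removing 7-4 leaves no path between 7 and 4: the component count goes from 1 to 2. So it is a bridge.

Yes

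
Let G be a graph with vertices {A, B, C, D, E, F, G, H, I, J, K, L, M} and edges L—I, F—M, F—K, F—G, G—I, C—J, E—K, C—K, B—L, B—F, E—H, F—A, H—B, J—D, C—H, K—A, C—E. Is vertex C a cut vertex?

Yes

Deleting C raises the number of components from 1 to 2, so C is a cut vertex.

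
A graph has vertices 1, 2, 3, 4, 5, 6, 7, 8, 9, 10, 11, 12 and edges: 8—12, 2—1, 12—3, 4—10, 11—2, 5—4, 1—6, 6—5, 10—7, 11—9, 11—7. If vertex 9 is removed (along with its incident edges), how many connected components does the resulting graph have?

2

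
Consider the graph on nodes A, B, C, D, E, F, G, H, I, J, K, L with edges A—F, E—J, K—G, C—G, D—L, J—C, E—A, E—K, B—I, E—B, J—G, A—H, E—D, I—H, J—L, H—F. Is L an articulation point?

No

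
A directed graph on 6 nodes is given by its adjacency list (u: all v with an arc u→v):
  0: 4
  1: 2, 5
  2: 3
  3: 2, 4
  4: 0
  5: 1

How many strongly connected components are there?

3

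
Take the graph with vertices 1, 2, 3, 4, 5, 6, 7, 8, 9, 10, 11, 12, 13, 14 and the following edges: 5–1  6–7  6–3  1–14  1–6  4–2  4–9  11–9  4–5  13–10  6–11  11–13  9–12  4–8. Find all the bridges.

The edges on the cycle 4-5-1-6-11-9-4 are not bridges since each lies on that cycle.
But removing 4–2 disconnects 4 from 2; removing 4–8 disconnects 4 from 8; removing 3–6 disconnects 3 from 6; removing 10–13 disconnects 10 from 13 — these are bridges.
In total 8 edges are bridges.

1-14, 10-13, 11-13, 12-9, 2-4, 3-6, 4-8, 6-7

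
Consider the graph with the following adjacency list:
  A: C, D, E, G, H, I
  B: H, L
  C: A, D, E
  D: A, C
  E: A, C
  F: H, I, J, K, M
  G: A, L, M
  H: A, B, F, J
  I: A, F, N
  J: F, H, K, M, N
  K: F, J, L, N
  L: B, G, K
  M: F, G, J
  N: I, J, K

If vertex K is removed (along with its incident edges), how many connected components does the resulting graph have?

1

With K gone, the remaining components are: {A, B, C, D, E, F, G, H, I, J, L, M, N}.
That is 1 component.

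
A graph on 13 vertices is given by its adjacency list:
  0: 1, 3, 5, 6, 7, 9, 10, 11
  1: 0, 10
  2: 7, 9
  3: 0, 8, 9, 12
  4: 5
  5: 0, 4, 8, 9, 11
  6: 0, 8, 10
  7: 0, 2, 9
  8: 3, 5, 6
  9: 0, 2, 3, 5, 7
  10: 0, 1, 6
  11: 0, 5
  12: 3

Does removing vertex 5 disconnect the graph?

Deleting 5 raises the number of components from 1 to 2, so 5 is a cut vertex.

Yes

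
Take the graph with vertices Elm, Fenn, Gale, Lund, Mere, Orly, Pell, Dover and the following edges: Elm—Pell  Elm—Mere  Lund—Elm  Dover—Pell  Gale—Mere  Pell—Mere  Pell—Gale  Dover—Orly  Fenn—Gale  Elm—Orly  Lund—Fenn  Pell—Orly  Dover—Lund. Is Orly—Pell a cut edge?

No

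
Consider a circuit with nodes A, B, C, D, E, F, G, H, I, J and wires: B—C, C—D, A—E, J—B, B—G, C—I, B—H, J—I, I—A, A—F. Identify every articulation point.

Removing A increases the component count from 1 to 3, so A is a cut vertex.
Removing B increases the component count from 1 to 3, so B is a cut vertex.
Removing C increases the component count from 1 to 2, so C is a cut vertex.
Likewise I is a cut vertex.
By contrast removing D leaves 1 component; it is not a cut vertex. No other vertex is a cut vertex either.

A, B, C, I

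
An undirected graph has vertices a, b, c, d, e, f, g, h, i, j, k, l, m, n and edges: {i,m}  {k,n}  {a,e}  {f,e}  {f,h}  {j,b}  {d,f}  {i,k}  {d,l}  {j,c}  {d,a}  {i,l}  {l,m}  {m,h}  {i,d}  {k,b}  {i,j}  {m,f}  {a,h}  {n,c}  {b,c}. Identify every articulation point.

i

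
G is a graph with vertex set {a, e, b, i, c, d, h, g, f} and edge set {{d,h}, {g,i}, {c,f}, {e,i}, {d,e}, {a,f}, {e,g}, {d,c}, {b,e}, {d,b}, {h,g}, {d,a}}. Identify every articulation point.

d

Removing d increases the component count from 1 to 2, so d is a cut vertex.
By contrast removing g leaves 1 component; it is not a cut vertex. No other vertex is a cut vertex either.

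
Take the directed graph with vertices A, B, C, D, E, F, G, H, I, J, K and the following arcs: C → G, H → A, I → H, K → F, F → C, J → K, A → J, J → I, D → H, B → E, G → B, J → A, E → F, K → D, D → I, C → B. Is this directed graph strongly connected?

There is no directed path from B to H, so the graph is not strongly connected.

No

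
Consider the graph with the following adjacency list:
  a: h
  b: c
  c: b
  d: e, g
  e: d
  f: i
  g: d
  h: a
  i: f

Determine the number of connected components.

Starting from a we can reach a, h. That is one component of size 2.
Starting from b we can reach b, c. That is one component of size 2.
Starting from f we can reach f, i. That is one component of size 2.
Starting from d we can reach d, e, g. That is one component of size 3.
Total: 4 components.

4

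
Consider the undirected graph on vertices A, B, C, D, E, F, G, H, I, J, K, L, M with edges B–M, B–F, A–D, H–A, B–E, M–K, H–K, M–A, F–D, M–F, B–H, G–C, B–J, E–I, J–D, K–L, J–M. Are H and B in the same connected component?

Yes

From H we can reach A, B, D, E, F, H, I, J, K, L, M, which includes B.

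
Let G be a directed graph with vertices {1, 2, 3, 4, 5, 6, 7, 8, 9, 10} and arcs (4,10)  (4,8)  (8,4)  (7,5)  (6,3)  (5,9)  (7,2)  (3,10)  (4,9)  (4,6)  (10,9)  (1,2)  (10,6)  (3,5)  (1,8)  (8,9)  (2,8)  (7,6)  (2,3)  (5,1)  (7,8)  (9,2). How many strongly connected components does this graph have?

2

{1, 2, 3, 4, 5, 6, 8, 9, 10} are all mutually reachable — one SCC of size 9.
{7} is an SCC by itself.
That gives 2 strongly connected components.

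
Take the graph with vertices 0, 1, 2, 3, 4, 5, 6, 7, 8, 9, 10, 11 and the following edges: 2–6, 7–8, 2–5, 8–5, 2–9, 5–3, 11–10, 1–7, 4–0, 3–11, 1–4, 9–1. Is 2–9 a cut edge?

After removing 2–9, the path 2-5-8-7-1-9 still connects them, so the edge is not a bridge.

No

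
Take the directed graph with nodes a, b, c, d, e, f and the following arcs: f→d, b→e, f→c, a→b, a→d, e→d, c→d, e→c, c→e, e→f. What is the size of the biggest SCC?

3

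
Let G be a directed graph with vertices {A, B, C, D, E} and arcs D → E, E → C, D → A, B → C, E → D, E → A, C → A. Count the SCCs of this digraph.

4

{D, E} are all mutually reachable — one SCC of size 2.
{B} is an SCC by itself.
{A} is an SCC by itself.
{C} is an SCC by itself.
That gives 4 strongly connected components.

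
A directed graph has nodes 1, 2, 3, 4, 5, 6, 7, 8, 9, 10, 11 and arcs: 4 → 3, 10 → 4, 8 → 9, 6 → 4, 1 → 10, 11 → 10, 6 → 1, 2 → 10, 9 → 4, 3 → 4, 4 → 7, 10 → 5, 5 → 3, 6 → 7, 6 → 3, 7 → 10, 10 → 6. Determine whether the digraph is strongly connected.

There is no directed path from 5 to 8, so the graph is not strongly connected.

No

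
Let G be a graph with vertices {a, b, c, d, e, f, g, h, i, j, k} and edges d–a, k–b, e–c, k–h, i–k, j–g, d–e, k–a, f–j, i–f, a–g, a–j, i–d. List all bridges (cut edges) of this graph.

The edges on the cycle i-d-a-k-i are not bridges since each lies on that cycle.
But removing h–k disconnects h from k; removing b–k disconnects b from k; removing e–c disconnects e from c; removing e–d disconnects e from d — these are bridges.

b-k, c-e, d-e, h-k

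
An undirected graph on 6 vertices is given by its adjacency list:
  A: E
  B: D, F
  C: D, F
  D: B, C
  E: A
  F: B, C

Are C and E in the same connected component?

No

The component containing C is {B, C, D, F}, and E is not in it.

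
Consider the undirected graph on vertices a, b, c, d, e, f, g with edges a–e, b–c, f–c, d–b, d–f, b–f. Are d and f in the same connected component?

Yes

From d we can reach b, c, d, f, which includes f.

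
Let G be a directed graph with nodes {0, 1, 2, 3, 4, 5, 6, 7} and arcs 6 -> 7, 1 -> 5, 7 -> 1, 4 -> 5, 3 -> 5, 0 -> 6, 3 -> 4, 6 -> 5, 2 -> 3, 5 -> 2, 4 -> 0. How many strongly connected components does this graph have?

1

{0, 1, 2, 3, 4, 5, 6, 7} are all mutually reachable — one SCC of size 8.
That gives 1 strongly connected component.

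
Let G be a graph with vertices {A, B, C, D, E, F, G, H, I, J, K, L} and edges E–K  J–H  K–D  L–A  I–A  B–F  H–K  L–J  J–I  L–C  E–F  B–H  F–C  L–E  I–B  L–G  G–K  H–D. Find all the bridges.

The edges on the cycle L-J-I-B-H-D-K-E-L are not bridges since each lies on that cycle.
Every edge lies on some cycle, so there are no bridges.

none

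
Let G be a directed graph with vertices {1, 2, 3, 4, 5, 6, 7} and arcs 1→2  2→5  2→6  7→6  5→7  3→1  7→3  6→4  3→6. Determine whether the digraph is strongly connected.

No

There is no directed path from 4 to 5, so the graph is not strongly connected.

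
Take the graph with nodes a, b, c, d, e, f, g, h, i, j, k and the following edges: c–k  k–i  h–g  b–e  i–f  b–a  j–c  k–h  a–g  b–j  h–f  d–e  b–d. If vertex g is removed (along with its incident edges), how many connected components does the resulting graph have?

1

With g gone, the remaining components are: {a, b, c, d, e, f, h, i, j, k}.
That is 1 component.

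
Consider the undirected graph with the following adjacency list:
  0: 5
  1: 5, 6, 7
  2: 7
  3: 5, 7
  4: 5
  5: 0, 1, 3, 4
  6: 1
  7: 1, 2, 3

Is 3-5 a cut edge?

After removing 3-5, the path 3-7-1-5 still connects them, so the edge is not a bridge.

No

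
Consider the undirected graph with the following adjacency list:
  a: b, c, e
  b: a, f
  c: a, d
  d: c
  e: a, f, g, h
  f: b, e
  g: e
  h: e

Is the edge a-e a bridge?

No

After removing a-e, the path a-b-f-e still connects them, so the edge is not a bridge.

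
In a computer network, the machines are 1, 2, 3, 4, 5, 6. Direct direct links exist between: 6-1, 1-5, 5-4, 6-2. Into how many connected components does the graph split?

2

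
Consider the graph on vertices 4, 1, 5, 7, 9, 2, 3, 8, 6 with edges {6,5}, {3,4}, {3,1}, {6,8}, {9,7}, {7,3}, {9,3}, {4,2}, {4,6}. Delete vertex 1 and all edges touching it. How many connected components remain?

With 1 gone, the remaining components are: {2, 3, 4, 5, 6, 7, 8, 9}.
That is 1 component.

1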